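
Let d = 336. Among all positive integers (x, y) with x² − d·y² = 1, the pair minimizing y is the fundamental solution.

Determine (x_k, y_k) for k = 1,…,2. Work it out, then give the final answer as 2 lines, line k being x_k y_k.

55 3
6049 330

√336 → a₀=18, period (3,36); ℓ=2 even so k=1
k=0  a_k=18  p_k/q_k = 18/1
k=1  a_k=3  p_k/q_k = 55/3
fundamental: x₁=55, y₁=3  (since 3025 − 336·9 = 1)
(55+3√336)^2 = 6049 + 330√336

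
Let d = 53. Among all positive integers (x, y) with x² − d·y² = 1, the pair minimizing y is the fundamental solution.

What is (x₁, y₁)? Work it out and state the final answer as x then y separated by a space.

√53 = [7; 3,1,1,3,14, …], period ℓ=5 (odd) → k=9
step 0: (7, 1)  from 7·(1,0) + (0,1)
…
step 4: (182, 25)  from 3·(51,7) + (29,4)
step 5: (2599, 357)  from 14·(182,25) + (51,7)
…
step 8: (18557, 2549)  from 1·(10578,1453) + (7979,1096)
step 9: (66249, 9100)  from 3·(18557,2549) + (10578,1453)
→ (66249, 9100).  Check: 66249²=4388930001, 53·9100²=4388930000, difference 1.

66249 9100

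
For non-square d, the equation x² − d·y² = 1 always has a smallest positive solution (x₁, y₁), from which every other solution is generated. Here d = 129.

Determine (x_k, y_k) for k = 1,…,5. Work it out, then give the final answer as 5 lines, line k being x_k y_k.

√129 → a₀=11, period (2,1,3,1,6,1,3,1,2,22); ℓ=10 even so k=9
a_0=11:  p_0=11·1+0=11,  q_0=11·0+1=1
a_1=2:  p_1=2·11+1=23,  q_1=2·1+0=2
a_2=1:  p_2=1·23+11=34,  q_2=1·2+1=3
…
a_4=1:  p_4=1·125+34=159,  q_4=1·11+3=14
…
a_6=1:  p_6=1·1079+159=1238,  q_6=1·95+14=109
a_7=3:  p_7=3·1238+1079=4793,  q_7=3·109+95=422
a_8=1:  p_8=1·4793+1238=6031,  q_8=1·422+109=531
a_9=2:  p_9=2·6031+4793=16855,  q_9=2·531+422=1484
(x₁, y₁) = (16855, 1484);  16855² − 129·1484² = 1 ✓
(x_2, y_2) = (16855·16855 + 129·1484·1484, 16855·1484 + 1484·16855) = (568182049, 50025640)
(x_3, y_3) = (16855·568182049 + 129·1484·50025640, 16855·50025640 + 1484·568182049) = (19153416854935, 1686364322916)
(x_4, y_4) = (16855·19153416854935 + 129·1484·1686364322916, 16855·1686364322916 + 1484·19153416854935) = (645661681611676801, 56847341275472720)
(x_5, y_5) = (16855·645661681611676801 + 129·1484·56847341275472720, 16855·56847341275472720 + 1484·645661681611676801) = (21765255267976208106775, 1916323872709821068284)

16855 1484
568182049 50025640
19153416854935 1686364322916
645661681611676801 56847341275472720
21765255267976208106775 1916323872709821068284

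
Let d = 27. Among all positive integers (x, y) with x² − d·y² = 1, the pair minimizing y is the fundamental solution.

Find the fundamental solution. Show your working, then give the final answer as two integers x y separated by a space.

√27 → a₀=5, period (5,10); ℓ=2 even so k=1
i=0: a=5 ⇒ p=5, q=1
i=1: a=5 ⇒ p=26, q=5
(x₁, y₁) = (26, 5);  26² − 27·5² = 1 ✓

26 5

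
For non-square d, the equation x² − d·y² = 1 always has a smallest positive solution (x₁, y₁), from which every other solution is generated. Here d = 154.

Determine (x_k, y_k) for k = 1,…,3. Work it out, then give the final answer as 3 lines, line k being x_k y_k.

21295 1716
906954049 73084440
38627172925615 3112666297884

d=154: √d = [12; 2,2,3,1,2,1,3,2,2,24] (ℓ=10, even), read p_9/q_9
i=0: a=12 ⇒ p=12, q=1
…
i=8: a=2 ⇒ p=8724, q=703
i=9: a=2 ⇒ p=21295, q=1716
(x₁, y₁) = (21295, 1716);  21295² − 154·1716² = 1 ✓
k=2:  x_2 = 21295·21295+154·1716·1716 = 906954049,  y_2 = 21295·1716+1716·21295 = 73084440
k=3:  x_3 = 21295·906954049+154·1716·73084440 = 38627172925615,  y_3 = 21295·73084440+1716·906954049 = 3112666297884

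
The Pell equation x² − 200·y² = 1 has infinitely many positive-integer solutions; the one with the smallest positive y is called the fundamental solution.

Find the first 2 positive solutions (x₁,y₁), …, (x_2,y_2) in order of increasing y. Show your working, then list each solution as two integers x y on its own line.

99 7
19601 1386

√200 → a₀=14, period (7,28); ℓ=2 even so k=1
a_0=14:  p_0=14·1+0=14,  q_0=14·0+1=1
a_1=7:  p_1=7·14+1=99,  q_1=7·1+0=7
(x₁, y₁) = (99, 7);  99² − 200·7² = 1 ✓
k=2:  x_2 = 99·99+200·7·7 = 19601,  y_2 = 99·7+7·99 = 1386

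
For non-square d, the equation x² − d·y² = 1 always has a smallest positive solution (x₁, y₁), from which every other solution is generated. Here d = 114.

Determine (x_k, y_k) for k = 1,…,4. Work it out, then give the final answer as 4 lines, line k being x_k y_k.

1025 96
2101249 196800
4307559425 403439904
8830494720001 827051606400

[10; 1,2,10,2,1,20] for √114; ℓ=6 ⇒ convergent index 5
step 0: (10, 1)  from 10·(1,0) + (0,1)
step 1: (11, 1)  from 1·(10,1) + (1,0)
step 2: (32, 3)  from 2·(11,1) + (10,1)
…
step 4: (694, 65)  from 2·(331,31) + (32,3)
step 5: (1025, 96)  from 1·(694,65) + (331,31)
(x₁, y₁) = (1025, 96);  1025² − 114·96² = 1 ✓
(1025+96√114)^2 = 2101249 + 196800√114
(1025+96√114)^3 = 4307559425 + 403439904√114
(1025+96√114)^4 = 8830494720001 + 827051606400√114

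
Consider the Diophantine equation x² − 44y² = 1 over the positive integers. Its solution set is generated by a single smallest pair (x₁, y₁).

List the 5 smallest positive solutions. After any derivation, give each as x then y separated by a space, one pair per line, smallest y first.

√44 = [6; 1,1,1,2,1,1,1,12, …], period ℓ=8 (even) → k=7
a_0=6:  p_0=6·1+0=6,  q_0=6·0+1=1
a_1=1:  p_1=1·6+1=7,  q_1=1·1+0=1
…
a_6=1:  p_6=1·73+53=126,  q_6=1·11+8=19
a_7=1:  p_7=1·126+73=199,  q_7=1·19+11=30
→ (199, 30).  Check: 199²=39601, 44·30²=39600, difference 1.
n=2: (199,30)∘(199,30) = (199·199+44·30·30, 199·30+30·199) = (79201,11940)
n=3: (79201,11940)∘(199,30) = (199·79201+44·30·11940, 199·11940+30·79201) = (31521799,4752090)
n=4: (31521799,4752090)∘(199,30) = (199·31521799+44·30·4752090, 199·4752090+30·31521799) = (12545596801,1891319880)
n=5: (12545596801,1891319880)∘(199,30) = (199·12545596801+44·30·1891319880, 199·1891319880+30·12545596801) = (4993116004999,752740560150)

199 30
79201 11940
31521799 4752090
12545596801 1891319880
4993116004999 752740560150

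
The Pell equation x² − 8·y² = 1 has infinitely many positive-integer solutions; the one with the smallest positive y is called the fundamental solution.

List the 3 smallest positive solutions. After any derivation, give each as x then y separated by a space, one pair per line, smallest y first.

3 1
17 6
99 35

√8 → a₀=2, period (1,4); ℓ=2 even so k=1
step 0: (2, 1)  from 2·(1,0) + (0,1)
step 1: (3, 1)  from 1·(2,1) + (1,0)
→ (3, 1).  Check: 3²=9, 8·1²=8, difference 1.
(x_2, y_2) = (3·3 + 8·1·1, 3·1 + 1·3) = (17, 6)
(x_3, y_3) = (3·17 + 8·1·6, 3·6 + 1·17) = (99, 35)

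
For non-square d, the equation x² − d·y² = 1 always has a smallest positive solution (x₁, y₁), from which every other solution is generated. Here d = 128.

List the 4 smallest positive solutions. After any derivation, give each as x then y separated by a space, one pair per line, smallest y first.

√128 → a₀=11, period (3,5,3,22); ℓ=4 even so k=3
a_0=11:  p_0=11·1+0=11,  q_0=11·0+1=1
a_1=3:  p_1=3·11+1=34,  q_1=3·1+0=3
a_2=5:  p_2=5·34+11=181,  q_2=5·3+1=16
a_3=3:  p_3=3·181+34=577,  q_3=3·16+3=51
→ (577, 51).  Check: 577²=332929, 128·51²=332928, difference 1.
k=2:  x_2 = 577·577+128·51·51 = 665857,  y_2 = 577·51+51·577 = 58854
k=3:  x_3 = 577·665857+128·51·58854 = 768398401,  y_3 = 577·58854+51·665857 = 67917465
k=4:  x_4 = 577·768398401+128·51·67917465 = 886731088897,  y_4 = 577·67917465+51·768398401 = 78376695756

577 51
665857 58854
768398401 67917465
886731088897 78376695756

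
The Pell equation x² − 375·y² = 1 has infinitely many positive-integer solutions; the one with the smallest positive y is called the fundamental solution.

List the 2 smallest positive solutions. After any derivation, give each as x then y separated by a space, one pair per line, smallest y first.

d=375: √d = [19; 2,1,2,1,5,1,2,1,2,38] (ℓ=10, even), read p_9/q_9
k=0  a_k=19  p_k/q_k = 19/1
k=1  a_k=2  p_k/q_k = 39/2
k=2  a_k=1  p_k/q_k = 58/3
k=3  a_k=2  p_k/q_k = 155/8
…
k=5  a_k=5  p_k/q_k = 1220/63
…
k=7  a_k=2  p_k/q_k = 4086/211
k=8  a_k=1  p_k/q_k = 5519/285
k=9  a_k=2  p_k/q_k = 15124/781
fundamental: x₁=15124, y₁=781  (since 228735376 − 375·609961 = 1)
n=2: (15124,781)∘(15124,781) = (15124·15124+375·781·781, 15124·781+781·15124) = (457470751,23623688)

15124 781
457470751 23623688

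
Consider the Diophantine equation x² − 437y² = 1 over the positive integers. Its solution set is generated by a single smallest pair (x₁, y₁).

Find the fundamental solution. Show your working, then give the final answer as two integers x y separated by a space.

4599 220

d=437: √d = [20; 1,9,2,9,1,40] (ℓ=6, even), read p_5/q_5
k=0  a_k=20  p_k/q_k = 20/1
k=1  a_k=1  p_k/q_k = 21/1
k=2  a_k=9  p_k/q_k = 209/10
k=3  a_k=2  p_k/q_k = 439/21
k=4  a_k=9  p_k/q_k = 4160/199
k=5  a_k=1  p_k/q_k = 4599/220
(x₁, y₁) = (4599, 220);  4599² − 437·220² = 1 ✓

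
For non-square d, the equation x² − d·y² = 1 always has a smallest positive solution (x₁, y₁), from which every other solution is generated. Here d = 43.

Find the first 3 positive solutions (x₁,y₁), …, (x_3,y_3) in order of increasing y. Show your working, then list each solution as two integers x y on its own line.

d=43: √d = [6; 1,1,3,1,5,1,3,1,1,12] (ℓ=10, even), read p_9/q_9
step 0: (6, 1)  from 6·(1,0) + (0,1)
…
step 5: (341, 52)  from 5·(59,9) + (46,7)
…
step 7: (1541, 235)  from 3·(400,61) + (341,52)
step 8: (1941, 296)  from 1·(1541,235) + (400,61)
step 9: (3482, 531)  from 1·(1941,296) + (1541,235)
fundamental: x₁=3482, y₁=531  (since 12124324 − 43·281961 = 1)
(x_2, y_2) = (3482·3482 + 43·531·531, 3482·531 + 531·3482) = (24248647, 3697884)
(x_3, y_3) = (3482·24248647 + 43·531·3697884, 3482·3697884 + 531·24248647) = (168867574226, 25752063645)

3482 531
24248647 3697884
168867574226 25752063645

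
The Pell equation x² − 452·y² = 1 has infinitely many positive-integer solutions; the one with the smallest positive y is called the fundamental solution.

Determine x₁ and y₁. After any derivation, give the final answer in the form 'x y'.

√452 = [21; 3,1,5,3,10,3,5,1,3,42, …], period ℓ=10 (even) → k=9
step 0: (21, 1)  from 21·(1,0) + (0,1)
…
step 2: (85, 4)  from 1·(64,3) + (21,1)
step 3: (489, 23)  from 5·(85,4) + (64,3)
step 4: (1552, 73)  from 3·(489,23) + (85,4)
step 5: (16009, 753)  from 10·(1552,73) + (489,23)
…
step 7: (263904, 12413)  from 5·(49579,2332) + (16009,753)
step 8: (313483, 14745)  from 1·(263904,12413) + (49579,2332)
step 9: (1204353, 56648)  from 3·(313483,14745) + (263904,12413)
fundamental: x₁=1204353, y₁=56648  (since 1450466148609 − 452·3208995904 = 1)

1204353 56648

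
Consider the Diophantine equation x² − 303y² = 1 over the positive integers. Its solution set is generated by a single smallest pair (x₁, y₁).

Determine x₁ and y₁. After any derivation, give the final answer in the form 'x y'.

d=303: √d = [17; 2,2,5,2,2,34] (ℓ=6, even), read p_5/q_5
step 0: (17, 1)  from 17·(1,0) + (0,1)
…
step 3: (470, 27)  from 5·(87,5) + (35,2)
step 4: (1027, 59)  from 2·(470,27) + (87,5)
step 5: (2524, 145)  from 2·(1027,59) + (470,27)
→ (2524, 145).  Check: 2524²=6370576, 303·145²=6370575, difference 1.

2524 145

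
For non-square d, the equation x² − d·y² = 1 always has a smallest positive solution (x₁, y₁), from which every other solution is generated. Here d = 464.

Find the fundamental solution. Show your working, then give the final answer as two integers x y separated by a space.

√464 → a₀=21, period (1,1,5,1,1,1,5,1,1,42); ℓ=10 even so k=9
k=0  a_k=21  p_k/q_k = 21/1
…
k=4  a_k=1  p_k/q_k = 280/13
…
k=8  a_k=1  p_k/q_k = 5299/246
k=9  a_k=1  p_k/q_k = 9801/455
fundamental: x₁=9801, y₁=455  (since 96059601 − 464·207025 = 1)

9801 455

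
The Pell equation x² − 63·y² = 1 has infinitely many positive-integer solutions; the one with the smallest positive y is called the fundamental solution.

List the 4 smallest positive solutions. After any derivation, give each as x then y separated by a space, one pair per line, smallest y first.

d=63: √d = [7; 1,14] (ℓ=2, even), read p_1/q_1
a_0=7:  p_0=7·1+0=7,  q_0=7·0+1=1
a_1=1:  p_1=1·7+1=8,  q_1=1·1+0=1
(x₁, y₁) = (8, 1);  8² − 63·1² = 1 ✓
(8+1√63)^2 = 127 + 16√63
(8+1√63)^3 = 2024 + 255√63
(8+1√63)^4 = 32257 + 4064√63

8 1
127 16
2024 255
32257 4064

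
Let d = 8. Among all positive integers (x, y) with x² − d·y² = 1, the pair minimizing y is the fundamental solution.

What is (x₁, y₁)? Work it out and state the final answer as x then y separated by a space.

√8 → a₀=2, period (1,4); ℓ=2 even so k=1
a_0=2:  p_0=2·1+0=2,  q_0=2·0+1=1
a_1=1:  p_1=1·2+1=3,  q_1=1·1+0=1
→ (3, 1).  Check: 3²=9, 8·1²=8, difference 1.

3 1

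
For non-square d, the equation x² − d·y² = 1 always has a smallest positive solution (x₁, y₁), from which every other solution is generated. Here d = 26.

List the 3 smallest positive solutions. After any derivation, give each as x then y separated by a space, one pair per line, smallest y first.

√26 = [5; 10, …], period ℓ=1 (odd) → k=1
k=0  a_k=5  p_k/q_k = 5/1
k=1  a_k=10  p_k/q_k = 51/10
fundamental: x₁=51, y₁=10  (since 2601 − 26·100 = 1)
(51+10√26)^2 = 5201 + 1020√26
(51+10√26)^3 = 530451 + 104030√26

51 10
5201 1020
530451 104030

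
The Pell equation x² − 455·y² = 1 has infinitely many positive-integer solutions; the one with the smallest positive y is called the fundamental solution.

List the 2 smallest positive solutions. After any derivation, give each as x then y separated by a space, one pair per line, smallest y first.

64 3
8191 384

√455 → a₀=21, period (3,42); ℓ=2 even so k=1
k=0  a_k=21  p_k/q_k = 21/1
k=1  a_k=3  p_k/q_k = 64/3
(x₁, y₁) = (64, 3);  64² − 455·3² = 1 ✓
(64+3√455)^2 = 8191 + 384√455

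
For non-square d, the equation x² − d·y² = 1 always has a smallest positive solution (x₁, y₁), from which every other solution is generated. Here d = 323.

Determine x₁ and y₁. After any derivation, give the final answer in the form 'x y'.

18 1

√323 → a₀=17, period (1,34); ℓ=2 even so k=1
step 0: (17, 1)  from 17·(1,0) + (0,1)
step 1: (18, 1)  from 1·(17,1) + (1,0)
→ (18, 1).  Check: 18²=324, 323·1²=323, difference 1.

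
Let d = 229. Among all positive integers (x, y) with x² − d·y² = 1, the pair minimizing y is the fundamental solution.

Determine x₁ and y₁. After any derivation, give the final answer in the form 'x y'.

√229 → a₀=15, period (7,1,1,7,30); ℓ=5 odd so k=9
i=0: a=15 ⇒ p=15, q=1
i=1: a=7 ⇒ p=106, q=7
…
i=4: a=7 ⇒ p=1710, q=113
…
i=6: a=7 ⇒ p=362399, q=23948
i=7: a=1 ⇒ p=413926, q=27353
i=8: a=1 ⇒ p=776325, q=51301
i=9: a=7 ⇒ p=5848201, q=386460
→ (5848201, 386460).  Check: 5848201²=34201454936401, 229·386460²=34201454936400, difference 1.

5848201 386460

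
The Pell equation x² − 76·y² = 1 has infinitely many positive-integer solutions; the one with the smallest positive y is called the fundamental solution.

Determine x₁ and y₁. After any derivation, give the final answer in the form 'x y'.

√76 = [8; 1,2,1,1,5,4,5,1,1,2,1,16, …], period ℓ=12 (even) → k=11
a_0=8:  p_0=8·1+0=8,  q_0=8·0+1=1
a_1=1:  p_1=1·8+1=9,  q_1=1·1+0=1
a_2=2:  p_2=2·9+8=26,  q_2=2·1+1=3
a_3=1:  p_3=1·26+9=35,  q_3=1·3+1=4
a_4=1:  p_4=1·35+26=61,  q_4=1·4+3=7
…
a_8=1:  p_8=1·7445+1421=8866,  q_8=1·854+163=1017
a_9=1:  p_9=1·8866+7445=16311,  q_9=1·1017+854=1871
a_10=2:  p_10=2·16311+8866=41488,  q_10=2·1871+1017=4759
a_11=1:  p_11=1·41488+16311=57799,  q_11=1·4759+1871=6630
(x₁, y₁) = (57799, 6630);  57799² − 76·6630² = 1 ✓

57799 6630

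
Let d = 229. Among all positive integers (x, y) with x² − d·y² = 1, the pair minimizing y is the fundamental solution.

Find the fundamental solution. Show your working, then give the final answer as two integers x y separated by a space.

√229 → a₀=15, period (7,1,1,7,30); ℓ=5 odd so k=9
i=0: a=15 ⇒ p=15, q=1
i=1: a=7 ⇒ p=106, q=7
…
i=3: a=1 ⇒ p=227, q=15
…
i=8: a=1 ⇒ p=776325, q=51301
i=9: a=7 ⇒ p=5848201, q=386460
(x₁, y₁) = (5848201, 386460);  5848201² − 229·386460² = 1 ✓

5848201 386460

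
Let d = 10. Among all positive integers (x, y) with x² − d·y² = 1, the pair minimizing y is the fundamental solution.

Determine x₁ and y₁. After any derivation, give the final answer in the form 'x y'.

19 6

√10 = [3; 6, …], period ℓ=1 (odd) → k=1
step 0: (3, 1)  from 3·(1,0) + (0,1)
step 1: (19, 6)  from 6·(3,1) + (1,0)
(x₁, y₁) = (19, 6);  19² − 10·6² = 1 ✓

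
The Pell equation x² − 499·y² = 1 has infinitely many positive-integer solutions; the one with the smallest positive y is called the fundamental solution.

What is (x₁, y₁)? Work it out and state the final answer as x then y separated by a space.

4490 201

√499 = [22; 2,1,21,1,2,44, …], period ℓ=6 (even) → k=5
a_0=22:  p_0=22·1+0=22,  q_0=22·0+1=1
a_1=2:  p_1=2·22+1=45,  q_1=2·1+0=2
a_2=1:  p_2=1·45+22=67,  q_2=1·2+1=3
…
a_4=1:  p_4=1·1452+67=1519,  q_4=1·65+3=68
a_5=2:  p_5=2·1519+1452=4490,  q_5=2·68+65=201
→ (4490, 201).  Check: 4490²=20160100, 499·201²=20160099, difference 1.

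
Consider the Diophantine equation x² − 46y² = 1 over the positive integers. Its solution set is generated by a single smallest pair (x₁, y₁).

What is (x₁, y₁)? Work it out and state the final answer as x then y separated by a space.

√46 = [6; 1,3,1,1,2,6,2,1,1,3,1,12, …], period ℓ=12 (even) → k=11
i=0: a=6 ⇒ p=6, q=1
i=1: a=1 ⇒ p=7, q=1
i=2: a=3 ⇒ p=27, q=4
…
i=9: a=1 ⇒ p=5297, q=781
i=10: a=3 ⇒ p=19038, q=2807
i=11: a=1 ⇒ p=24335, q=3588
→ (24335, 3588).  Check: 24335²=592192225, 46·3588²=592192224, difference 1.

24335 3588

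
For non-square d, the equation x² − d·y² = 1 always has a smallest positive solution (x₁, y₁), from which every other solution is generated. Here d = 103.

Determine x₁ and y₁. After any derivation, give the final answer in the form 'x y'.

227528 22419

[10; 6,1,2,1,1,9,1,1,2,1,6,20] for √103; ℓ=12 ⇒ convergent index 11
k=0  a_k=10  p_k/q_k = 10/1
k=1  a_k=6  p_k/q_k = 61/6
k=2  a_k=1  p_k/q_k = 71/7
…
k=4  a_k=1  p_k/q_k = 274/27
k=5  a_k=1  p_k/q_k = 477/47
k=6  a_k=9  p_k/q_k = 4567/450
k=7  a_k=1  p_k/q_k = 5044/497
…
k=9  a_k=2  p_k/q_k = 24266/2391
k=10  a_k=1  p_k/q_k = 33877/3338
k=11  a_k=6  p_k/q_k = 227528/22419
fundamental: x₁=227528, y₁=22419  (since 51768990784 − 103·502611561 = 1)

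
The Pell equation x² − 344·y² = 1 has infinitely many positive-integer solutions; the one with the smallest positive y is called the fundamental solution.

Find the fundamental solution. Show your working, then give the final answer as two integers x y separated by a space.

[18; 1,1,4,1,3,1,4,1,1,36] for √344; ℓ=10 ⇒ convergent index 9
k=0  a_k=18  p_k/q_k = 18/1
k=1  a_k=1  p_k/q_k = 19/1
…
k=8  a_k=1  p_k/q_k = 5694/307
k=9  a_k=1  p_k/q_k = 10405/561
→ (10405, 561).  Check: 10405²=108264025, 344·561²=108264024, difference 1.

10405 561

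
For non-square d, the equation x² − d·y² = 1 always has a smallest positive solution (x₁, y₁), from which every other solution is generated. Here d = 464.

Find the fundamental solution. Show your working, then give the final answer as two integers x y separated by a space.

9801 455

√464 = [21; 1,1,5,1,1,1,5,1,1,42, …], period ℓ=10 (even) → k=9
k=0  a_k=21  p_k/q_k = 21/1
k=1  a_k=1  p_k/q_k = 22/1
k=2  a_k=1  p_k/q_k = 43/2
…
k=6  a_k=1  p_k/q_k = 797/37
k=7  a_k=5  p_k/q_k = 4502/209
k=8  a_k=1  p_k/q_k = 5299/246
k=9  a_k=1  p_k/q_k = 9801/455
→ (9801, 455).  Check: 9801²=96059601, 464·455²=96059600, difference 1.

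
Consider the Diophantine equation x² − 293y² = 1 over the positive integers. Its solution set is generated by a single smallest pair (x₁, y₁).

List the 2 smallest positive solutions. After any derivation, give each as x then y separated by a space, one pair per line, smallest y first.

12320649 719780
303596783562401 17736313474440

[17; 8,1,1,8,34] for √293; ℓ=5 ⇒ convergent index 9
i=0: a=17 ⇒ p=17, q=1
i=1: a=8 ⇒ p=137, q=8
…
i=5: a=34 ⇒ p=84679, q=4947
i=6: a=8 ⇒ p=679914, q=39721
…
i=8: a=1 ⇒ p=1444507, q=84389
i=9: a=8 ⇒ p=12320649, q=719780
(x₁, y₁) = (12320649, 719780);  12320649² − 293·719780² = 1 ✓
k=2:  x_2 = 12320649·12320649+293·719780·719780 = 303596783562401,  y_2 = 12320649·719780+719780·12320649 = 17736313474440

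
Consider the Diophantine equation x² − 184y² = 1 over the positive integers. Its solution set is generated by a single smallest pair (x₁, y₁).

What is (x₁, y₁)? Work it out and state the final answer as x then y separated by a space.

24335 1794

[13; 1,1,3,2,1,2,1,2,3,1,1,26] for √184; ℓ=12 ⇒ convergent index 11
k=0  a_k=13  p_k/q_k = 13/1
k=1  a_k=1  p_k/q_k = 14/1
…
k=5  a_k=1  p_k/q_k = 312/23
…
k=7  a_k=1  p_k/q_k = 1153/85
…
k=10  a_k=1  p_k/q_k = 13741/1013
k=11  a_k=1  p_k/q_k = 24335/1794
(x₁, y₁) = (24335, 1794);  24335² − 184·1794² = 1 ✓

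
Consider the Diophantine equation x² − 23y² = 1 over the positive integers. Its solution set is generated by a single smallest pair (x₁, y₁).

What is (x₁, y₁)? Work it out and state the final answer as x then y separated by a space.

√23 = [4; 1,3,1,8, …], period ℓ=4 (even) → k=3
step 0: (4, 1)  from 4·(1,0) + (0,1)
step 1: (5, 1)  from 1·(4,1) + (1,0)
step 2: (19, 4)  from 3·(5,1) + (4,1)
step 3: (24, 5)  from 1·(19,4) + (5,1)
fundamental: x₁=24, y₁=5  (since 576 − 23·25 = 1)

24 5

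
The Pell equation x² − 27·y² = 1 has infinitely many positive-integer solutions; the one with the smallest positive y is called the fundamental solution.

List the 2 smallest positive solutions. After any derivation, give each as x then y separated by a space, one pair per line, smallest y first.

√27 → a₀=5, period (5,10); ℓ=2 even so k=1
a_0=5:  p_0=5·1+0=5,  q_0=5·0+1=1
a_1=5:  p_1=5·5+1=26,  q_1=5·1+0=5
fundamental: x₁=26, y₁=5  (since 676 − 27·25 = 1)
(x_2, y_2) = (26·26 + 27·5·5, 26·5 + 5·26) = (1351, 260)

26 5
1351 260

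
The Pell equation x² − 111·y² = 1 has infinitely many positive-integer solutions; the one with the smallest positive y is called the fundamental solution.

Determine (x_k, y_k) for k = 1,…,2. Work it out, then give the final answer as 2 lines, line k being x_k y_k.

√111 → a₀=10, period (1,1,6,1,1,20); ℓ=6 even so k=5
step 0: (10, 1)  from 10·(1,0) + (0,1)
step 1: (11, 1)  from 1·(10,1) + (1,0)
step 2: (21, 2)  from 1·(11,1) + (10,1)
…
step 4: (158, 15)  from 1·(137,13) + (21,2)
step 5: (295, 28)  from 1·(158,15) + (137,13)
(x₁, y₁) = (295, 28);  295² − 111·28² = 1 ✓
(x_2, y_2) = (295·295 + 111·28·28, 295·28 + 28·295) = (174049, 16520)

295 28
174049 16520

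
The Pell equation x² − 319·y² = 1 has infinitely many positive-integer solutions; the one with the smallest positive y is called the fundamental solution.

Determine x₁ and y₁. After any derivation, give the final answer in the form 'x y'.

√319 → a₀=17, period (1,6,5,1,4,…,6,1,34); ℓ=14 even so k=13
i=0: a=17 ⇒ p=17, q=1
…
i=2: a=6 ⇒ p=125, q=7
…
i=8: a=3 ⇒ p=58797, q=3292
…
i=10: a=1 ⇒ p=309613, q=17335
…
i=12: a=6 ⇒ p=11102899, q=621643
i=13: a=1 ⇒ p=12901780, q=722361
fundamental: x₁=12901780, y₁=722361  (since 166455927168400 − 319·521805414321 = 1)

12901780 722361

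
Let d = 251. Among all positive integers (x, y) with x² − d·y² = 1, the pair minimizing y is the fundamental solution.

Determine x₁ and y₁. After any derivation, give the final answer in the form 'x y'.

3674890 231957

[15; 1,5,2,1,2,…,5,1,30] for √251; ℓ=14 ⇒ convergent index 13
k=0  a_k=15  p_k/q_k = 15/1
…
k=2  a_k=5  p_k/q_k = 95/6
k=3  a_k=2  p_k/q_k = 206/13
k=4  a_k=1  p_k/q_k = 301/19
k=5  a_k=2  p_k/q_k = 808/51
…
k=7  a_k=15  p_k/q_k = 29563/1866
k=8  a_k=2  p_k/q_k = 61043/3853
k=9  a_k=2  p_k/q_k = 151649/9572
k=10  a_k=1  p_k/q_k = 212692/13425
k=11  a_k=2  p_k/q_k = 577033/36422
k=12  a_k=5  p_k/q_k = 3097857/195535
k=13  a_k=1  p_k/q_k = 3674890/231957
fundamental: x₁=3674890, y₁=231957  (since 13504816512100 − 251·53804049849 = 1)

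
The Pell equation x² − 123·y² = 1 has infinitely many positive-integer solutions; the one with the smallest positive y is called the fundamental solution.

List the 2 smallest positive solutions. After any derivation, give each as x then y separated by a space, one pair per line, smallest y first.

√123 → a₀=11, period (11,22); ℓ=2 even so k=1
i=0: a=11 ⇒ p=11, q=1
i=1: a=11 ⇒ p=122, q=11
fundamental: x₁=122, y₁=11  (since 14884 − 123·121 = 1)
k=2:  x_2 = 122·122+123·11·11 = 29767,  y_2 = 122·11+11·122 = 2684

122 11
29767 2684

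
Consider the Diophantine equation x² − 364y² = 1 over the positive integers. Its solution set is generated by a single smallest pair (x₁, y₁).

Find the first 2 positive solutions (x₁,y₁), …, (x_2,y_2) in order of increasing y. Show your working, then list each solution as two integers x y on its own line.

4954951 259710
49103078824801 2573700648420

√364 → a₀=19, period (12,1,2,3,1,8,1,3,2,1,12,38); ℓ=12 even so k=11
step 0: (19, 1)  from 19·(1,0) + (0,1)
…
step 10: (390371, 20461)  from 1·(270499,14178) + (119872,6283)
step 11: (4954951, 259710)  from 12·(390371,20461) + (270499,14178)
fundamental: x₁=4954951, y₁=259710  (since 24551539412401 − 364·67449284100 = 1)
(4954951+259710√364)^2 = 49103078824801 + 2573700648420√364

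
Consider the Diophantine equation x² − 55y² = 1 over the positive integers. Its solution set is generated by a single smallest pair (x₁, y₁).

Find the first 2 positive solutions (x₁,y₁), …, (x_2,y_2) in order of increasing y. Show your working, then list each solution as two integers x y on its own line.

89 12
15841 2136

[7; 2,2,2,14] for √55; ℓ=4 ⇒ convergent index 3
i=0: a=7 ⇒ p=7, q=1
i=1: a=2 ⇒ p=15, q=2
i=2: a=2 ⇒ p=37, q=5
i=3: a=2 ⇒ p=89, q=12
(x₁, y₁) = (89, 12);  89² − 55·12² = 1 ✓
(x_2, y_2) = (89·89 + 55·12·12, 89·12 + 12·89) = (15841, 2136)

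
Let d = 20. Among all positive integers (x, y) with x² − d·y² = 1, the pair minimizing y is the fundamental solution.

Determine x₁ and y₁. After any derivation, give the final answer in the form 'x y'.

[4; 2,8] for √20; ℓ=2 ⇒ convergent index 1
i=0: a=4 ⇒ p=4, q=1
i=1: a=2 ⇒ p=9, q=2
→ (9, 2).  Check: 9²=81, 20·2²=80, difference 1.

9 2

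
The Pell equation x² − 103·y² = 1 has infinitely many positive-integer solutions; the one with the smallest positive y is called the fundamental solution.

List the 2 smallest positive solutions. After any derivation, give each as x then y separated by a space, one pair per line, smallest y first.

[10; 6,1,2,1,1,9,1,1,2,1,6,20] for √103; ℓ=12 ⇒ convergent index 11
step 0: (10, 1)  from 10·(1,0) + (0,1)
…
step 8: (9611, 947)  from 1·(5044,497) + (4567,450)
step 9: (24266, 2391)  from 2·(9611,947) + (5044,497)
step 10: (33877, 3338)  from 1·(24266,2391) + (9611,947)
step 11: (227528, 22419)  from 6·(33877,3338) + (24266,2391)
fundamental: x₁=227528, y₁=22419  (since 51768990784 − 103·502611561 = 1)
n=2: (227528,22419)∘(227528,22419) = (227528·227528+103·22419·22419, 227528·22419+22419·227528) = (103537981567,10201900464)

227528 22419
103537981567 10201900464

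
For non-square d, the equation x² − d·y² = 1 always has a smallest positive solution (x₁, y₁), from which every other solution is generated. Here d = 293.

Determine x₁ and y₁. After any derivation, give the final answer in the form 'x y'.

12320649 719780

[17; 8,1,1,8,34] for √293; ℓ=5 ⇒ convergent index 9
i=0: a=17 ⇒ p=17, q=1
i=1: a=8 ⇒ p=137, q=8
…
i=5: a=34 ⇒ p=84679, q=4947
i=6: a=8 ⇒ p=679914, q=39721
…
i=8: a=1 ⇒ p=1444507, q=84389
i=9: a=8 ⇒ p=12320649, q=719780
→ (12320649, 719780).  Check: 12320649²=151798391781201, 293·719780²=151798391781200, difference 1.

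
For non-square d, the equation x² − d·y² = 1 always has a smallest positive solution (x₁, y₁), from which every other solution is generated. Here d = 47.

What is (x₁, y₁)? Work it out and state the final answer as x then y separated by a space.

d=47: √d = [6; 1,5,1,12] (ℓ=4, even), read p_3/q_3
a_0=6:  p_0=6·1+0=6,  q_0=6·0+1=1
a_1=1:  p_1=1·6+1=7,  q_1=1·1+0=1
a_2=5:  p_2=5·7+6=41,  q_2=5·1+1=6
a_3=1:  p_3=1·41+7=48,  q_3=1·6+1=7
fundamental: x₁=48, y₁=7  (since 2304 − 47·49 = 1)

48 7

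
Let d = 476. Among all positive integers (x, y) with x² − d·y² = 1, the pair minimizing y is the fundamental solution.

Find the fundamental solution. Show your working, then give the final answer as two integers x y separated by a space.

[21; 1,4,2,10,2,4,1,42] for √476; ℓ=8 ⇒ convergent index 7
a_0=21:  p_0=21·1+0=21,  q_0=21·0+1=1
a_1=1:  p_1=1·21+1=22,  q_1=1·1+0=1
a_2=4:  p_2=4·22+21=109,  q_2=4·1+1=5
a_3=2:  p_3=2·109+22=240,  q_3=2·5+1=11
a_4=10:  p_4=10·240+109=2509,  q_4=10·11+5=115
a_5=2:  p_5=2·2509+240=5258,  q_5=2·115+11=241
a_6=4:  p_6=4·5258+2509=23541,  q_6=4·241+115=1079
a_7=1:  p_7=1·23541+5258=28799,  q_7=1·1079+241=1320
→ (28799, 1320).  Check: 28799²=829382401, 476·1320²=829382400, difference 1.

28799 1320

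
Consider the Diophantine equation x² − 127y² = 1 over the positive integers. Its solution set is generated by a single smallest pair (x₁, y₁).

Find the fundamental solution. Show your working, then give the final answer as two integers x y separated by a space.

√127 → a₀=11, period (3,1,2,2,7,11,7,2,2,1,3,22); ℓ=12 even so k=11
i=0: a=11 ⇒ p=11, q=1
i=1: a=3 ⇒ p=34, q=3
i=2: a=1 ⇒ p=45, q=4
i=3: a=2 ⇒ p=124, q=11
i=4: a=2 ⇒ p=293, q=26
i=5: a=7 ⇒ p=2175, q=193
i=6: a=11 ⇒ p=24218, q=2149
i=7: a=7 ⇒ p=171701, q=15236
i=8: a=2 ⇒ p=367620, q=32621
…
i=10: a=1 ⇒ p=1274561, q=113099
i=11: a=3 ⇒ p=4730624, q=419775
fundamental: x₁=4730624, y₁=419775  (since 22378803429376 − 127·176211050625 = 1)

4730624 419775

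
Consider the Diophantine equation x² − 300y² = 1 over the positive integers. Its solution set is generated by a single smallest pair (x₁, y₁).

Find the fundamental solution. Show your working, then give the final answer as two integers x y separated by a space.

1351 78

√300 = [17; 3,8,3,34, …], period ℓ=4 (even) → k=3
i=0: a=17 ⇒ p=17, q=1
i=1: a=3 ⇒ p=52, q=3
i=2: a=8 ⇒ p=433, q=25
i=3: a=3 ⇒ p=1351, q=78
fundamental: x₁=1351, y₁=78  (since 1825201 − 300·6084 = 1)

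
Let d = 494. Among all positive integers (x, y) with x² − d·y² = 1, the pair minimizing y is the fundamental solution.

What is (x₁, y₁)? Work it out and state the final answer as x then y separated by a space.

√494 = [22; 4,2,2,1,2,1,2,2,4,44, …], period ℓ=10 (even) → k=9
i=0: a=22 ⇒ p=22, q=1
i=1: a=4 ⇒ p=89, q=4
i=2: a=2 ⇒ p=200, q=9
i=3: a=2 ⇒ p=489, q=22
i=4: a=1 ⇒ p=689, q=31
…
i=6: a=1 ⇒ p=2556, q=115
i=7: a=2 ⇒ p=6979, q=314
i=8: a=2 ⇒ p=16514, q=743
i=9: a=4 ⇒ p=73035, q=3286
→ (73035, 3286).  Check: 73035²=5334111225, 494·3286²=5334111224, difference 1.

73035 3286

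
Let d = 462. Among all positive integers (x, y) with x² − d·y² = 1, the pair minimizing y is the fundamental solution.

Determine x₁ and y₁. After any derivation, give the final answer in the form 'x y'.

43 2

d=462: √d = [21; 2,42] (ℓ=2, even), read p_1/q_1
a_0=21:  p_0=21·1+0=21,  q_0=21·0+1=1
a_1=2:  p_1=2·21+1=43,  q_1=2·1+0=2
fundamental: x₁=43, y₁=2  (since 1849 − 462·4 = 1)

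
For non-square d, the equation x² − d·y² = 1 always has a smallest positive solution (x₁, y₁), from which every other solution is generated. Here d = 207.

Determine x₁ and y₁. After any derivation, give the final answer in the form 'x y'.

√207 = [14; 2,1,1,2,1,1,2,28, …], period ℓ=8 (even) → k=7
k=0  a_k=14  p_k/q_k = 14/1
…
k=2  a_k=1  p_k/q_k = 43/3
k=3  a_k=1  p_k/q_k = 72/5
…
k=6  a_k=1  p_k/q_k = 446/31
k=7  a_k=2  p_k/q_k = 1151/80
(x₁, y₁) = (1151, 80);  1151² − 207·80² = 1 ✓

1151 80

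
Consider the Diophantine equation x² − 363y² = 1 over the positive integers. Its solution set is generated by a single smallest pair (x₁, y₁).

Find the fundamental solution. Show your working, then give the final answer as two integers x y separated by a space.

[19; 19,38] for √363; ℓ=2 ⇒ convergent index 1
a_0=19:  p_0=19·1+0=19,  q_0=19·0+1=1
a_1=19:  p_1=19·19+1=362,  q_1=19·1+0=19
→ (362, 19).  Check: 362²=131044, 363·19²=131043, difference 1.

362 19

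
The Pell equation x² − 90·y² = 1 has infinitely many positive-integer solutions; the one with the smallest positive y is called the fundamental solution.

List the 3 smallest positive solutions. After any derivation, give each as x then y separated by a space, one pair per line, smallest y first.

19 2
721 76
27379 2886

[9; 2,18] for √90; ℓ=2 ⇒ convergent index 1
a_0=9:  p_0=9·1+0=9,  q_0=9·0+1=1
a_1=2:  p_1=2·9+1=19,  q_1=2·1+0=2
fundamental: x₁=19, y₁=2  (since 361 − 90·4 = 1)
(19+2√90)^2 = 721 + 76√90
(19+2√90)^3 = 27379 + 2886√90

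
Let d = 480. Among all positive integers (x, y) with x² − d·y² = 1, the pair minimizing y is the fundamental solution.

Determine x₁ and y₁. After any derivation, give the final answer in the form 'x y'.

√480 → a₀=21, period (1,9,1,42); ℓ=4 even so k=3
i=0: a=21 ⇒ p=21, q=1
i=1: a=1 ⇒ p=22, q=1
i=2: a=9 ⇒ p=219, q=10
i=3: a=1 ⇒ p=241, q=11
→ (241, 11).  Check: 241²=58081, 480·11²=58080, difference 1.

241 11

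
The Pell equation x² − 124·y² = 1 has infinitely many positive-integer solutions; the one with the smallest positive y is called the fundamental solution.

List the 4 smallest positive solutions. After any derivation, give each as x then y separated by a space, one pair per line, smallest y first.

4620799 414960
42703566796801 3834893506080
394649197502177907199 35440544156001500880
3647189234337689639247667201 327527261991011323636100160

[11; 7,2,1,1,1,…,2,7,22] for √124; ℓ=16 ⇒ convergent index 15
i=0: a=11 ⇒ p=11, q=1
…
i=2: a=2 ⇒ p=167, q=15
…
i=4: a=1 ⇒ p=412, q=37
…
i=6: a=3 ⇒ p=2383, q=214
i=7: a=1 ⇒ p=3040, q=273
…
i=9: a=1 ⇒ p=17583, q=1579
…
i=11: a=1 ⇒ p=84875, q=7622
…
i=14: a=2 ⇒ p=626251, q=56239
i=15: a=7 ⇒ p=4620799, q=414960
fundamental: x₁=4620799, y₁=414960  (since 21351783398401 − 124·172191801600 = 1)
(x_2, y_2) = (4620799·4620799 + 124·414960·414960, 4620799·414960 + 414960·4620799) = (42703566796801, 3834893506080)
(x_3, y_3) = (4620799·42703566796801 + 124·414960·3834893506080, 4620799·3834893506080 + 414960·42703566796801) = (394649197502177907199, 35440544156001500880)
(x_4, y_4) = (4620799·394649197502177907199 + 124·414960·35440544156001500880, 4620799·35440544156001500880 + 414960·394649197502177907199) = (3647189234337689639247667201, 327527261991011323636100160)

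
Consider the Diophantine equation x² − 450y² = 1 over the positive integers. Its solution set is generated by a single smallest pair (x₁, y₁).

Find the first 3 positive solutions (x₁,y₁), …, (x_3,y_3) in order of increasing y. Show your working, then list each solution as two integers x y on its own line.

19601 924
768398401 36222648
30122754096401 1420000245972

[21; 4,1,2,4,2,1,4,42] for √450; ℓ=8 ⇒ convergent index 7
step 0: (21, 1)  from 21·(1,0) + (0,1)
…
step 2: (106, 5)  from 1·(85,4) + (21,1)
step 3: (297, 14)  from 2·(106,5) + (85,4)
…
step 6: (4179, 197)  from 1·(2885,136) + (1294,61)
step 7: (19601, 924)  from 4·(4179,197) + (2885,136)
(x₁, y₁) = (19601, 924);  19601² − 450·924² = 1 ✓
n=2: (19601,924)∘(19601,924) = (19601·19601+450·924·924, 19601·924+924·19601) = (768398401,36222648)
n=3: (768398401,36222648)∘(19601,924) = (19601·768398401+450·924·36222648, 19601·36222648+924·768398401) = (30122754096401,1420000245972)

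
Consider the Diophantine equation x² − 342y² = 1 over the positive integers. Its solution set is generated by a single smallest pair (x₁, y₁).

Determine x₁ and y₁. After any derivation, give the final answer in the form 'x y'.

√342 = [18; 2,36, …], period ℓ=2 (even) → k=1
i=0: a=18 ⇒ p=18, q=1
i=1: a=2 ⇒ p=37, q=2
→ (37, 2).  Check: 37²=1369, 342·2²=1368, difference 1.

37 2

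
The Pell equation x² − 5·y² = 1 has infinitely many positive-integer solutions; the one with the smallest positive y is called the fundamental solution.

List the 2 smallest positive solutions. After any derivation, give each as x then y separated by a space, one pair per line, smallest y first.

9 4
161 72

[2; 4] for √5; ℓ=1 ⇒ convergent index 1
step 0: (2, 1)  from 2·(1,0) + (0,1)
step 1: (9, 4)  from 4·(2,1) + (1,0)
(x₁, y₁) = (9, 4);  9² − 5·4² = 1 ✓
k=2:  x_2 = 9·9+5·4·4 = 161,  y_2 = 9·4+4·9 = 72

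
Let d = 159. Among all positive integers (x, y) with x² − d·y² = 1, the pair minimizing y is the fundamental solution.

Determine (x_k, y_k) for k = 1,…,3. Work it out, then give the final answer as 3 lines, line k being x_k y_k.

d=159: √d = [12; 1,1,1,1,3,1,1,1,1,24] (ℓ=10, even), read p_9/q_9
a_0=12:  p_0=12·1+0=12,  q_0=12·0+1=1
a_1=1:  p_1=1·12+1=13,  q_1=1·1+0=1
…
a_8=1:  p_8=1·517+290=807,  q_8=1·41+23=64
a_9=1:  p_9=1·807+517=1324,  q_9=1·64+41=105
→ (1324, 105).  Check: 1324²=1752976, 159·105²=1752975, difference 1.
n=2: (1324,105)∘(1324,105) = (1324·1324+159·105·105, 1324·105+105·1324) = (3505951,278040)
n=3: (3505951,278040)∘(1324,105) = (1324·3505951+159·105·278040, 1324·278040+105·3505951) = (9283756924,736249815)

1324 105
3505951 278040
9283756924 736249815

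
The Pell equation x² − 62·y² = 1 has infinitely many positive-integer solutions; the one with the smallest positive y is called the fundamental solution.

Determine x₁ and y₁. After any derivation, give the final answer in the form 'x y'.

√62 → a₀=7, period (1,6,1,14); ℓ=4 even so k=3
step 0: (7, 1)  from 7·(1,0) + (0,1)
step 1: (8, 1)  from 1·(7,1) + (1,0)
step 2: (55, 7)  from 6·(8,1) + (7,1)
step 3: (63, 8)  from 1·(55,7) + (8,1)
(x₁, y₁) = (63, 8);  63² − 62·8² = 1 ✓

63 8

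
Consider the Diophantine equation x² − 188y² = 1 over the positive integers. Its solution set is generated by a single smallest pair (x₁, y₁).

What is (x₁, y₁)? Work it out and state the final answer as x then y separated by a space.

√188 → a₀=13, period (1,2,2,6,2,2,1,26); ℓ=8 even so k=7
step 0: (13, 1)  from 13·(1,0) + (0,1)
…
step 2: (41, 3)  from 2·(14,1) + (13,1)
step 3: (96, 7)  from 2·(41,3) + (14,1)
…
step 6: (3277, 239)  from 2·(1330,97) + (617,45)
step 7: (4607, 336)  from 1·(3277,239) + (1330,97)
→ (4607, 336).  Check: 4607²=21224449, 188·336²=21224448, difference 1.

4607 336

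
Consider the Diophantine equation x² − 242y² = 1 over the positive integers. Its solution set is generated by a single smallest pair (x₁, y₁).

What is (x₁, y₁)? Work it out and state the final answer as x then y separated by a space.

√242 = [15; 1,1,3,1,14,1,3,1,1,30, …], period ℓ=10 (even) → k=9
k=0  a_k=15  p_k/q_k = 15/1
…
k=4  a_k=1  p_k/q_k = 140/9
…
k=8  a_k=1  p_k/q_k = 10905/701
k=9  a_k=1  p_k/q_k = 19601/1260
(x₁, y₁) = (19601, 1260);  19601² − 242·1260² = 1 ✓

19601 1260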